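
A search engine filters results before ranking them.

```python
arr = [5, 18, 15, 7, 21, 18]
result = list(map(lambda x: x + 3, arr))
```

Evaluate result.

Step 1: Apply lambda x: x + 3 to each element:
  5 -> 8
  18 -> 21
  15 -> 18
  7 -> 10
  21 -> 24
  18 -> 21
Therefore result = [8, 21, 18, 10, 24, 21].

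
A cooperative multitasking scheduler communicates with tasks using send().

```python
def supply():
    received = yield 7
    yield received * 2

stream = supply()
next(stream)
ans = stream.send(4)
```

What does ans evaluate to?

Step 1: next(stream) advances to first yield, producing 7.
Step 2: send(4) resumes, received = 4.
Step 3: yield received * 2 = 4 * 2 = 8.
Therefore ans = 8.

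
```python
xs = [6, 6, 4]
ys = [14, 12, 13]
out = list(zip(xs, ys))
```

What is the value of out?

Step 1: zip pairs elements at same index:
  Index 0: (6, 14)
  Index 1: (6, 12)
  Index 2: (4, 13)
Therefore out = [(6, 14), (6, 12), (4, 13)].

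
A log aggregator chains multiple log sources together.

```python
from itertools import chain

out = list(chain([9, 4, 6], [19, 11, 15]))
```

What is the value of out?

Step 1: chain() concatenates iterables: [9, 4, 6] + [19, 11, 15].
Therefore out = [9, 4, 6, 19, 11, 15].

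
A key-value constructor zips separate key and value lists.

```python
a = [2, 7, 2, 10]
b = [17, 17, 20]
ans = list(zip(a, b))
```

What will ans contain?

Step 1: zip stops at shortest (len(a)=4, len(b)=3):
  Index 0: (2, 17)
  Index 1: (7, 17)
  Index 2: (2, 20)
Step 2: Last element of a (10) has no pair, dropped.
Therefore ans = [(2, 17), (7, 17), (2, 20)].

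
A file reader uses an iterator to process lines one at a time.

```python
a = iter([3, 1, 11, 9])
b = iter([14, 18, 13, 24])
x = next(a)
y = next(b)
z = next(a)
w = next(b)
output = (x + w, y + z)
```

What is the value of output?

Step 1: a iterates [3, 1, 11, 9], b iterates [14, 18, 13, 24].
Step 2: x = next(a) = 3, y = next(b) = 14.
Step 3: z = next(a) = 1, w = next(b) = 18.
Step 4: output = (3 + 18, 14 + 1) = (21, 15).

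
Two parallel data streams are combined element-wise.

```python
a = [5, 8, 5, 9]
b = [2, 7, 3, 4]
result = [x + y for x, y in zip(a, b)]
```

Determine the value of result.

Step 1: Add corresponding elements:
  5 + 2 = 7
  8 + 7 = 15
  5 + 3 = 8
  9 + 4 = 13
Therefore result = [7, 15, 8, 13].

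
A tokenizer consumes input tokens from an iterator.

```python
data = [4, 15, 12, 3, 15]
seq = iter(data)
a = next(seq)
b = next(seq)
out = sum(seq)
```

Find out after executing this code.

Step 1: Create iterator over [4, 15, 12, 3, 15].
Step 2: a = next() = 4, b = next() = 15.
Step 3: sum() of remaining [12, 3, 15] = 30.
Therefore out = 30.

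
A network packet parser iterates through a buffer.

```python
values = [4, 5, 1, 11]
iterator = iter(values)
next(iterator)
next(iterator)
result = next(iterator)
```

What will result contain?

Step 1: Create iterator over [4, 5, 1, 11].
Step 2: next() consumes 4.
Step 3: next() consumes 5.
Step 4: next() returns 1.
Therefore result = 1.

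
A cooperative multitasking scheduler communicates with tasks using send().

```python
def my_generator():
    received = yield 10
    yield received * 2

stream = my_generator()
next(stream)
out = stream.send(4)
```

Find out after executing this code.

Step 1: next(stream) advances to first yield, producing 10.
Step 2: send(4) resumes, received = 4.
Step 3: yield received * 2 = 4 * 2 = 8.
Therefore out = 8.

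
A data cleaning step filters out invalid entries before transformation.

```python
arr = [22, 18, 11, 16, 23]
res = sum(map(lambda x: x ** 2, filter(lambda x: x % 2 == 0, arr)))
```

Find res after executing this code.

Step 1: Filter even numbers from [22, 18, 11, 16, 23]: [22, 18, 16]
Step 2: Square each: [484, 324, 256]
Step 3: Sum = 1064.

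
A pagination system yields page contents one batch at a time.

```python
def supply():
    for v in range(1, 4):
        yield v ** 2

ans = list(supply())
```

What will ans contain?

Step 1: For each v in range(1, 4), yield v**2:
  v=1: yield 1**2 = 1
  v=2: yield 2**2 = 4
  v=3: yield 3**2 = 9
Therefore ans = [1, 4, 9].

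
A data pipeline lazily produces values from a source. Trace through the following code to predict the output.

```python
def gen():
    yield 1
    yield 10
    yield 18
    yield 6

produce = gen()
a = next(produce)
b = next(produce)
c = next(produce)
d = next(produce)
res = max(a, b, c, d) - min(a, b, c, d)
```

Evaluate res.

Step 1: Create generator and consume all values:
  a = next(produce) = 1
  b = next(produce) = 10
  c = next(produce) = 18
  d = next(produce) = 6
Step 2: max = 18, min = 1, res = 18 - 1 = 17.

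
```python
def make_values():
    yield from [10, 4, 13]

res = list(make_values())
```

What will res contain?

Step 1: yield from delegates to the iterable, yielding each element.
Step 2: Collected values: [10, 4, 13].
Therefore res = [10, 4, 13].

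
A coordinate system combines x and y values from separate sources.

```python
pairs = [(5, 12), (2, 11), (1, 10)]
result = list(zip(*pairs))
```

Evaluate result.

Step 1: zip(*pairs) transposes: unzips [(5, 12), (2, 11), (1, 10)] into separate sequences.
Step 2: First elements: (5, 2, 1), second elements: (12, 11, 10).
Therefore result = [(5, 2, 1), (12, 11, 10)].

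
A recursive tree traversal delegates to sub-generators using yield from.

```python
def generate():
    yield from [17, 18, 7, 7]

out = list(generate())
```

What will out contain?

Step 1: yield from delegates to the iterable, yielding each element.
Step 2: Collected values: [17, 18, 7, 7].
Therefore out = [17, 18, 7, 7].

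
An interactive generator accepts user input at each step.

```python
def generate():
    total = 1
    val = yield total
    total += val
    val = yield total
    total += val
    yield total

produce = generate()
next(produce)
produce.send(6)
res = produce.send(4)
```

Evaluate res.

Step 1: next() -> yield total=1.
Step 2: send(6) -> val=6, total = 1+6 = 7, yield 7.
Step 3: send(4) -> val=4, total = 7+4 = 11, yield 11.
Therefore res = 11.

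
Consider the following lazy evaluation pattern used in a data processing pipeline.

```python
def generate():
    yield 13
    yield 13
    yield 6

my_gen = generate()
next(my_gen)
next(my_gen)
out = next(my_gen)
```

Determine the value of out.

Step 1: generate() creates a generator.
Step 2: next(my_gen) yields 13 (consumed and discarded).
Step 3: next(my_gen) yields 13 (consumed and discarded).
Step 4: next(my_gen) yields 6, assigned to out.
Therefore out = 6.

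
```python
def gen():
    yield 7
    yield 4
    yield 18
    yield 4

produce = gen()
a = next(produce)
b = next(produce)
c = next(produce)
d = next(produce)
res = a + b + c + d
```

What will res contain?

Step 1: Create generator and consume all values:
  a = next(produce) = 7
  b = next(produce) = 4
  c = next(produce) = 18
  d = next(produce) = 4
Step 2: res = 7 + 4 + 18 + 4 = 33.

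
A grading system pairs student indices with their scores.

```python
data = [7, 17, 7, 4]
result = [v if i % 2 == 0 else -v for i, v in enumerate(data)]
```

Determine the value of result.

Step 1: For each (i, v), keep v if i is even, negate if odd:
  i=0 (even): keep 7
  i=1 (odd): negate to -17
  i=2 (even): keep 7
  i=3 (odd): negate to -4
Therefore result = [7, -17, 7, -4].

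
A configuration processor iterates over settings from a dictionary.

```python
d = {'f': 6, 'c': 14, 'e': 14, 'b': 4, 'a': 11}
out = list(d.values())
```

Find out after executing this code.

Step 1: d.values() returns the dictionary values in insertion order.
Therefore out = [6, 14, 14, 4, 11].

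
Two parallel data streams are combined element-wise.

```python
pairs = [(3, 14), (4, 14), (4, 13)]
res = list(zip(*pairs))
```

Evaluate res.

Step 1: zip(*pairs) transposes: unzips [(3, 14), (4, 14), (4, 13)] into separate sequences.
Step 2: First elements: (3, 4, 4), second elements: (14, 14, 13).
Therefore res = [(3, 4, 4), (14, 14, 13)].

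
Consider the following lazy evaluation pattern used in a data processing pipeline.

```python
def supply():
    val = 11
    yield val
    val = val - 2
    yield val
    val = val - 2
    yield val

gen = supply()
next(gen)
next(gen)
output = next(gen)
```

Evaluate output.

Step 1: Trace through generator execution:
  Yield 1: val starts at 11, yield 11
  Yield 2: val = 11 - 2 = 9, yield 9
  Yield 3: val = 9 - 2 = 7, yield 7
Step 2: First next() gets 11, second next() gets the second value, third next() yields 7.
Therefore output = 7.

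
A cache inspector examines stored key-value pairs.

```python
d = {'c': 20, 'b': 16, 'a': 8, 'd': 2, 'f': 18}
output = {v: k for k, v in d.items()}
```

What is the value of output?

Step 1: Invert dict (swap keys and values):
  'c': 20 -> 20: 'c'
  'b': 16 -> 16: 'b'
  'a': 8 -> 8: 'a'
  'd': 2 -> 2: 'd'
  'f': 18 -> 18: 'f'
Therefore output = {20: 'c', 16: 'b', 8: 'a', 2: 'd', 18: 'f'}.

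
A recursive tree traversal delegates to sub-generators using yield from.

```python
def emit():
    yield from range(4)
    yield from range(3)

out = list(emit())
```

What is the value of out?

Step 1: Trace yields in order:
  yield 0
  yield 1
  yield 2
  yield 3
  yield 0
  yield 1
  yield 2
Therefore out = [0, 1, 2, 3, 0, 1, 2].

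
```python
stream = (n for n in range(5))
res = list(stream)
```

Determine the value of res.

Step 1: Generator expression iterates range(5): [0, 1, 2, 3, 4].
Step 2: list() collects all values.
Therefore res = [0, 1, 2, 3, 4].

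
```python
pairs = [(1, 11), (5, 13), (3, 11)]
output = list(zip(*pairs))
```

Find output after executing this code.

Step 1: zip(*pairs) transposes: unzips [(1, 11), (5, 13), (3, 11)] into separate sequences.
Step 2: First elements: (1, 5, 3), second elements: (11, 13, 11).
Therefore output = [(1, 5, 3), (11, 13, 11)].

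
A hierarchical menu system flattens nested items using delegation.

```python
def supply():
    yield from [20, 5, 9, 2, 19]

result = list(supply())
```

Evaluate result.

Step 1: yield from delegates to the iterable, yielding each element.
Step 2: Collected values: [20, 5, 9, 2, 19].
Therefore result = [20, 5, 9, 2, 19].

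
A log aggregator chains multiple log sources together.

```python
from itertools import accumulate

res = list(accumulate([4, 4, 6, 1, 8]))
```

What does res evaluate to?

Step 1: accumulate computes running sums:
  + 4 = 4
  + 4 = 8
  + 6 = 14
  + 1 = 15
  + 8 = 23
Therefore res = [4, 8, 14, 15, 23].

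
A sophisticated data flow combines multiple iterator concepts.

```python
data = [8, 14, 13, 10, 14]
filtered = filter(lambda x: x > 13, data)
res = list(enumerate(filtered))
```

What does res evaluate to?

Step 1: Filter [8, 14, 13, 10, 14] for > 13: [14, 14].
Step 2: enumerate re-indexes from 0: [(0, 14), (1, 14)].
Therefore res = [(0, 14), (1, 14)].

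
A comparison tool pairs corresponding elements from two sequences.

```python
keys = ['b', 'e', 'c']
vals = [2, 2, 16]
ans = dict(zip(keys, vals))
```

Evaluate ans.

Step 1: zip pairs keys with values:
  'b' -> 2
  'e' -> 2
  'c' -> 16
Therefore ans = {'b': 2, 'e': 2, 'c': 16}.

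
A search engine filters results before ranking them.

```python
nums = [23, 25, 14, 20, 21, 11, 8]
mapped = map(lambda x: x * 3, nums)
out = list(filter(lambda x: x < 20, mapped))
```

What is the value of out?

Step 1: Map x * 3:
  23 -> 69
  25 -> 75
  14 -> 42
  20 -> 60
  21 -> 63
  11 -> 33
  8 -> 24
Step 2: Filter for < 20:
  69: removed
  75: removed
  42: removed
  60: removed
  63: removed
  33: removed
  24: removed
Therefore out = [].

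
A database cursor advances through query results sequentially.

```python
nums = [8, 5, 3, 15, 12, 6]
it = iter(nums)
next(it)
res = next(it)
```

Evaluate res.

Step 1: Create iterator over [8, 5, 3, 15, 12, 6].
Step 2: next() consumes 8.
Step 3: next() returns 5.
Therefore res = 5.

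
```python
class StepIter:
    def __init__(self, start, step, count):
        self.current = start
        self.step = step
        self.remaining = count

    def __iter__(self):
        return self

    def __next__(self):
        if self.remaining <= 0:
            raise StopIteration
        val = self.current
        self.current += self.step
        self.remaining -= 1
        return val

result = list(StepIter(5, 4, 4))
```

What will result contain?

Step 1: StepIter starts at 5, increments by 4, for 4 steps:
  Yield 5, then current += 4
  Yield 9, then current += 4
  Yield 13, then current += 4
  Yield 17, then current += 4
Therefore result = [5, 9, 13, 17].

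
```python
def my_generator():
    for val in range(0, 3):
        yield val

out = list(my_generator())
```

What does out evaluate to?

Step 1: The generator yields each value from range(0, 3).
Step 2: list() consumes all yields: [0, 1, 2].
Therefore out = [0, 1, 2].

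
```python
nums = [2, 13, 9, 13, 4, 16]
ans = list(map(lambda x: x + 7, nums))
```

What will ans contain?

Step 1: Apply lambda x: x + 7 to each element:
  2 -> 9
  13 -> 20
  9 -> 16
  13 -> 20
  4 -> 11
  16 -> 23
Therefore ans = [9, 20, 16, 20, 11, 23].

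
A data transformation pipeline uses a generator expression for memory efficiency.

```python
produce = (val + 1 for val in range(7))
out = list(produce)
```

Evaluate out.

Step 1: For each val in range(7), compute val+1:
  val=0: 0+1 = 1
  val=1: 1+1 = 2
  val=2: 2+1 = 3
  val=3: 3+1 = 4
  val=4: 4+1 = 5
  val=5: 5+1 = 6
  val=6: 6+1 = 7
Therefore out = [1, 2, 3, 4, 5, 6, 7].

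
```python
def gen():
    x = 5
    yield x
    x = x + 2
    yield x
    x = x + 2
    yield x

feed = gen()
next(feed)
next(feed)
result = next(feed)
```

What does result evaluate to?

Step 1: Trace through generator execution:
  Yield 1: x starts at 5, yield 5
  Yield 2: x = 5 + 2 = 7, yield 7
  Yield 3: x = 7 + 2 = 9, yield 9
Step 2: First next() gets 5, second next() gets the second value, third next() yields 9.
Therefore result = 9.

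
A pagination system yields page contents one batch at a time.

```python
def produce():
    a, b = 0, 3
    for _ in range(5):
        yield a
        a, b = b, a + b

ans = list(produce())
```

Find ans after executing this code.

Step 1: Fibonacci-like sequence starting with a=0, b=3:
  Iteration 1: yield a=0, then a,b = 3,3
  Iteration 2: yield a=3, then a,b = 3,6
  Iteration 3: yield a=3, then a,b = 6,9
  Iteration 4: yield a=6, then a,b = 9,15
  Iteration 5: yield a=9, then a,b = 15,24
Therefore ans = [0, 3, 3, 6, 9].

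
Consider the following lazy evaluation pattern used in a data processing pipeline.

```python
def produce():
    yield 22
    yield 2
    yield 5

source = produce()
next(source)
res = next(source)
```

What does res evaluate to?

Step 1: produce() creates a generator.
Step 2: next(source) yields 22 (consumed and discarded).
Step 3: next(source) yields 2, assigned to res.
Therefore res = 2.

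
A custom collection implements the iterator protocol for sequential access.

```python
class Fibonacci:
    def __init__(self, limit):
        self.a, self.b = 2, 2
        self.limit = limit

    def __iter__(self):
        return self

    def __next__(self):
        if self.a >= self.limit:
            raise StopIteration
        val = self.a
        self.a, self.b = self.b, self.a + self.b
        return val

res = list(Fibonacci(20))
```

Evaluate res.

Step 1: Fibonacci-like sequence (a=2, b=2) until >= 20:
  Yield 2, then a,b = 2,4
  Yield 2, then a,b = 4,6
  Yield 4, then a,b = 6,10
  Yield 6, then a,b = 10,16
  Yield 10, then a,b = 16,26
  Yield 16, then a,b = 26,42
Step 2: 26 >= 20, stop.
Therefore res = [2, 2, 4, 6, 10, 16].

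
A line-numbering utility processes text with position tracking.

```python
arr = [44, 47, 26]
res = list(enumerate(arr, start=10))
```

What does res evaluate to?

Step 1: enumerate with start=10:
  (10, 44)
  (11, 47)
  (12, 26)
Therefore res = [(10, 44), (11, 47), (12, 26)].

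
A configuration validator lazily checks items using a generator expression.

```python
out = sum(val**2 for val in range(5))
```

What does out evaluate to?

Step 1: Compute val**2 for each val in range(5):
  val=0: 0**2 = 0
  val=1: 1**2 = 1
  val=2: 2**2 = 4
  val=3: 3**2 = 9
  val=4: 4**2 = 16
Step 2: sum = 0 + 1 + 4 + 9 + 16 = 30.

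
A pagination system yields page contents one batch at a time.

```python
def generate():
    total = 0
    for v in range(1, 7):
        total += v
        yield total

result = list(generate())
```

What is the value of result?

Step 1: Generator accumulates running sum:
  v=1: total = 1, yield 1
  v=2: total = 3, yield 3
  v=3: total = 6, yield 6
  v=4: total = 10, yield 10
  v=5: total = 15, yield 15
  v=6: total = 21, yield 21
Therefore result = [1, 3, 6, 10, 15, 21].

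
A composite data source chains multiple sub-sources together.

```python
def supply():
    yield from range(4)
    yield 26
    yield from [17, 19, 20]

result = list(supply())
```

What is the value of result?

Step 1: Trace yields in order:
  yield 0
  yield 1
  yield 2
  yield 3
  yield 26
  yield 17
  yield 19
  yield 20
Therefore result = [0, 1, 2, 3, 26, 17, 19, 20].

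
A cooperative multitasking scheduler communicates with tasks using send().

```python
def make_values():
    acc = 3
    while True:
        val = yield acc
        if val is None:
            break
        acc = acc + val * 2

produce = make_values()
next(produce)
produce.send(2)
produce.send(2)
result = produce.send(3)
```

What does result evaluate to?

Step 1: next() -> yield acc=3.
Step 2: send(2) -> val=2, acc = 3 + 2*2 = 7, yield 7.
Step 3: send(2) -> val=2, acc = 7 + 2*2 = 11, yield 11.
Step 4: send(3) -> val=3, acc = 11 + 3*2 = 17, yield 17.
Therefore result = 17.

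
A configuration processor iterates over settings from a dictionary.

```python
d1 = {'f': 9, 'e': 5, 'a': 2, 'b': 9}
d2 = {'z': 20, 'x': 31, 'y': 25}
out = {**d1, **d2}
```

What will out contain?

Step 1: Merge d1 and d2 (d2 values override on key conflicts).
Step 2: d1 has keys ['f', 'e', 'a', 'b'], d2 has keys ['z', 'x', 'y'].
Therefore out = {'f': 9, 'e': 5, 'a': 2, 'b': 9, 'z': 20, 'x': 31, 'y': 25}.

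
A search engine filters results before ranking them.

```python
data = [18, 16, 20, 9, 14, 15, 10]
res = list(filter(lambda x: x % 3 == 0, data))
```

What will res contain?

Step 1: Filter elements divisible by 3:
  18 % 3 = 0: kept
  16 % 3 = 1: removed
  20 % 3 = 2: removed
  9 % 3 = 0: kept
  14 % 3 = 2: removed
  15 % 3 = 0: kept
  10 % 3 = 1: removed
Therefore res = [18, 9, 15].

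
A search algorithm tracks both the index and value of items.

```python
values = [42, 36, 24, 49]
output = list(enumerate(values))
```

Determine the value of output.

Step 1: enumerate pairs each element with its index:
  (0, 42)
  (1, 36)
  (2, 24)
  (3, 49)
Therefore output = [(0, 42), (1, 36), (2, 24), (3, 49)].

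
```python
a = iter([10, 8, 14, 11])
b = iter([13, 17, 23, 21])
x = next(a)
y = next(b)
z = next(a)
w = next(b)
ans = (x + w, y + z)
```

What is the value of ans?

Step 1: a iterates [10, 8, 14, 11], b iterates [13, 17, 23, 21].
Step 2: x = next(a) = 10, y = next(b) = 13.
Step 3: z = next(a) = 8, w = next(b) = 17.
Step 4: ans = (10 + 17, 13 + 8) = (27, 21).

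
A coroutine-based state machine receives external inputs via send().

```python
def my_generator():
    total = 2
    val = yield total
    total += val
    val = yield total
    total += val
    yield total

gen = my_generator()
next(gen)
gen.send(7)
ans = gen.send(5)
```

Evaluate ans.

Step 1: next() -> yield total=2.
Step 2: send(7) -> val=7, total = 2+7 = 9, yield 9.
Step 3: send(5) -> val=5, total = 9+5 = 14, yield 14.
Therefore ans = 14.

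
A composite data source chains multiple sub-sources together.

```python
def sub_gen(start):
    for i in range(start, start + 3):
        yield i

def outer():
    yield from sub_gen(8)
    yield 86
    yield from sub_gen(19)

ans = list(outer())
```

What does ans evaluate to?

Step 1: outer() delegates to sub_gen(8):
  yield 8
  yield 9
  yield 10
Step 2: yield 86
Step 3: Delegates to sub_gen(19):
  yield 19
  yield 20
  yield 21
Therefore ans = [8, 9, 10, 86, 19, 20, 21].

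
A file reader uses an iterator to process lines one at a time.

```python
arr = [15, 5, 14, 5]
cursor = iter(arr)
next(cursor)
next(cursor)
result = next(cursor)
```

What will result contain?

Step 1: Create iterator over [15, 5, 14, 5].
Step 2: next() consumes 15.
Step 3: next() consumes 5.
Step 4: next() returns 14.
Therefore result = 14.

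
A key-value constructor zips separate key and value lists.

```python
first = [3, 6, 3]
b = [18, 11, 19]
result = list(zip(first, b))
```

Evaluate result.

Step 1: zip pairs elements at same index:
  Index 0: (3, 18)
  Index 1: (6, 11)
  Index 2: (3, 19)
Therefore result = [(3, 18), (6, 11), (3, 19)].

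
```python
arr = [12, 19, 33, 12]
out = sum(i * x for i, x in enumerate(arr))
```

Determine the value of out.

Step 1: Compute i * x for each (i, x) in enumerate([12, 19, 33, 12]):
  i=0, x=12: 0*12 = 0
  i=1, x=19: 1*19 = 19
  i=2, x=33: 2*33 = 66
  i=3, x=12: 3*12 = 36
Step 2: sum = 0 + 19 + 66 + 36 = 121.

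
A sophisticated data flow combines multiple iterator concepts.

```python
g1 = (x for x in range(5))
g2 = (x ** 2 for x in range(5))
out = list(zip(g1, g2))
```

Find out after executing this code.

Step 1: g1 produces [0, 1, 2, 3, 4].
Step 2: g2 produces [0, 1, 4, 9, 16].
Step 3: zip pairs them: [(0, 0), (1, 1), (2, 4), (3, 9), (4, 16)].
Therefore out = [(0, 0), (1, 1), (2, 4), (3, 9), (4, 16)].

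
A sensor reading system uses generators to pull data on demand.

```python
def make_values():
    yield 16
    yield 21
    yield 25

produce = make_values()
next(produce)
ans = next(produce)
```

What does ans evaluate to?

Step 1: make_values() creates a generator.
Step 2: next(produce) yields 16 (consumed and discarded).
Step 3: next(produce) yields 21, assigned to ans.
Therefore ans = 21.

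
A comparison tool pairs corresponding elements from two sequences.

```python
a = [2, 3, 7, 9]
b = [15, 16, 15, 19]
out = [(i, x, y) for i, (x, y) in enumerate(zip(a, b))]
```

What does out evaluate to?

Step 1: enumerate(zip(a, b)) gives index with paired elements:
  i=0: (2, 15)
  i=1: (3, 16)
  i=2: (7, 15)
  i=3: (9, 19)
Therefore out = [(0, 2, 15), (1, 3, 16), (2, 7, 15), (3, 9, 19)].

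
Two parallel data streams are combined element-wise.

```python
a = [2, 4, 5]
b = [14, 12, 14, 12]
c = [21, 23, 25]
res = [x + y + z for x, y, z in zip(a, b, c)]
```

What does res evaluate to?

Step 1: zip three lists (truncates to shortest, len=3):
  2 + 14 + 21 = 37
  4 + 12 + 23 = 39
  5 + 14 + 25 = 44
Therefore res = [37, 39, 44].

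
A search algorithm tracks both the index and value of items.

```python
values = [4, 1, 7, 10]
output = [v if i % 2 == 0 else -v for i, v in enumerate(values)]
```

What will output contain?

Step 1: For each (i, v), keep v if i is even, negate if odd:
  i=0 (even): keep 4
  i=1 (odd): negate to -1
  i=2 (even): keep 7
  i=3 (odd): negate to -10
Therefore output = [4, -1, 7, -10].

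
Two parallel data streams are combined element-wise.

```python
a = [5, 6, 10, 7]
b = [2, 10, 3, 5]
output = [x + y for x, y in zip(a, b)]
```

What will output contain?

Step 1: Add corresponding elements:
  5 + 2 = 7
  6 + 10 = 16
  10 + 3 = 13
  7 + 5 = 12
Therefore output = [7, 16, 13, 12].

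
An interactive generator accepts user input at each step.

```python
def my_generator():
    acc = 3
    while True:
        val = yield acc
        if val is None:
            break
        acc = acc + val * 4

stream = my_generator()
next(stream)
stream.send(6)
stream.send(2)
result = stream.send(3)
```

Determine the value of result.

Step 1: next() -> yield acc=3.
Step 2: send(6) -> val=6, acc = 3 + 6*4 = 27, yield 27.
Step 3: send(2) -> val=2, acc = 27 + 2*4 = 35, yield 35.
Step 4: send(3) -> val=3, acc = 35 + 3*4 = 47, yield 47.
Therefore result = 47.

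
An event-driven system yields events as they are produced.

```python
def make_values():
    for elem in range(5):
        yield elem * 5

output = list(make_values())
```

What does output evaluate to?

Step 1: For each elem in range(5), yield elem * 5:
  elem=0: yield 0 * 5 = 0
  elem=1: yield 1 * 5 = 5
  elem=2: yield 2 * 5 = 10
  elem=3: yield 3 * 5 = 15
  elem=4: yield 4 * 5 = 20
Therefore output = [0, 5, 10, 15, 20].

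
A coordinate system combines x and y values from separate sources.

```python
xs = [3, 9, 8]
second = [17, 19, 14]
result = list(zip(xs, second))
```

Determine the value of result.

Step 1: zip pairs elements at same index:
  Index 0: (3, 17)
  Index 1: (9, 19)
  Index 2: (8, 14)
Therefore result = [(3, 17), (9, 19), (8, 14)].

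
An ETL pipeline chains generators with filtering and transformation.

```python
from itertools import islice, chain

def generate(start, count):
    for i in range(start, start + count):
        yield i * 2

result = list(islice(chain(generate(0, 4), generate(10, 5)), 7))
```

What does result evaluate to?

Step 1: generate(0, 4) yields [0, 2, 4, 6].
Step 2: generate(10, 5) yields [20, 22, 24, 26, 28].
Step 3: chain concatenates: [0, 2, 4, 6, 20, 22, 24, 26, 28].
Step 4: islice takes first 7: [0, 2, 4, 6, 20, 22, 24].
Therefore result = [0, 2, 4, 6, 20, 22, 24].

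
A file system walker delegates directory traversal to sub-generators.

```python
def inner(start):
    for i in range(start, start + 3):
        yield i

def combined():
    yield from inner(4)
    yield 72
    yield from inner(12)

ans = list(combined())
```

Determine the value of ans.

Step 1: combined() delegates to inner(4):
  yield 4
  yield 5
  yield 6
Step 2: yield 72
Step 3: Delegates to inner(12):
  yield 12
  yield 13
  yield 14
Therefore ans = [4, 5, 6, 72, 12, 13, 14].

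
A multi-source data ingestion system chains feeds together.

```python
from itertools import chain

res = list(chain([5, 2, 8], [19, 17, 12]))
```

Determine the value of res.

Step 1: chain() concatenates iterables: [5, 2, 8] + [19, 17, 12].
Therefore res = [5, 2, 8, 19, 17, 12].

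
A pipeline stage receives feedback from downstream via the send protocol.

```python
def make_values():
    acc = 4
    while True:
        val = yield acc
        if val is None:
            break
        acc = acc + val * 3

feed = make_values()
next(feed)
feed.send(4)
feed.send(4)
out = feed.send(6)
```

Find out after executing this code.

Step 1: next() -> yield acc=4.
Step 2: send(4) -> val=4, acc = 4 + 4*3 = 16, yield 16.
Step 3: send(4) -> val=4, acc = 16 + 4*3 = 28, yield 28.
Step 4: send(6) -> val=6, acc = 28 + 6*3 = 46, yield 46.
Therefore out = 46.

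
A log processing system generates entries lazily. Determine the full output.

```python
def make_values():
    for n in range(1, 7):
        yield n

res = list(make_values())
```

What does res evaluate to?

Step 1: The generator yields each value from range(1, 7).
Step 2: list() consumes all yields: [1, 2, 3, 4, 5, 6].
Therefore res = [1, 2, 3, 4, 5, 6].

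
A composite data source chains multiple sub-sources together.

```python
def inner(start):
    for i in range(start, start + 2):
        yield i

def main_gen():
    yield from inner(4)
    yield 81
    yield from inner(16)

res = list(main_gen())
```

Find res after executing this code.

Step 1: main_gen() delegates to inner(4):
  yield 4
  yield 5
Step 2: yield 81
Step 3: Delegates to inner(16):
  yield 16
  yield 17
Therefore res = [4, 5, 81, 16, 17].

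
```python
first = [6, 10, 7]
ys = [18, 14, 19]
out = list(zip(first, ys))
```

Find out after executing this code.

Step 1: zip pairs elements at same index:
  Index 0: (6, 18)
  Index 1: (10, 14)
  Index 2: (7, 19)
Therefore out = [(6, 18), (10, 14), (7, 19)].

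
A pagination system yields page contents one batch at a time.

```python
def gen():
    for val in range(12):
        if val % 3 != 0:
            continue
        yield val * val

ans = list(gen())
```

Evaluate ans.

Step 1: Only yield val**2 when val is divisible by 3:
  val=0: 0 % 3 == 0, yield 0**2 = 0
  val=3: 3 % 3 == 0, yield 3**2 = 9
  val=6: 6 % 3 == 0, yield 6**2 = 36
  val=9: 9 % 3 == 0, yield 9**2 = 81
Therefore ans = [0, 9, 36, 81].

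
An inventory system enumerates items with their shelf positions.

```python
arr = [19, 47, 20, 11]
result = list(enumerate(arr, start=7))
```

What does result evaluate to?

Step 1: enumerate with start=7:
  (7, 19)
  (8, 47)
  (9, 20)
  (10, 11)
Therefore result = [(7, 19), (8, 47), (9, 20), (10, 11)].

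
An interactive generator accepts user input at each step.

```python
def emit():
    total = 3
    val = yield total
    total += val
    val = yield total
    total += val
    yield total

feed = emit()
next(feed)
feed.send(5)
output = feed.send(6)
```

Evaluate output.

Step 1: next() -> yield total=3.
Step 2: send(5) -> val=5, total = 3+5 = 8, yield 8.
Step 3: send(6) -> val=6, total = 8+6 = 14, yield 14.
Therefore output = 14.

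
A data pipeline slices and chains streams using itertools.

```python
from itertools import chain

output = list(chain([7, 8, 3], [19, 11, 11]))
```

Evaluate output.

Step 1: chain() concatenates iterables: [7, 8, 3] + [19, 11, 11].
Therefore output = [7, 8, 3, 19, 11, 11].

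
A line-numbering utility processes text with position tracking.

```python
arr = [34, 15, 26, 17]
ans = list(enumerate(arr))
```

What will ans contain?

Step 1: enumerate pairs each element with its index:
  (0, 34)
  (1, 15)
  (2, 26)
  (3, 17)
Therefore ans = [(0, 34), (1, 15), (2, 26), (3, 17)].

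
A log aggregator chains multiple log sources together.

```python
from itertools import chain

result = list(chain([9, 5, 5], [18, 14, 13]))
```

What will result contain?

Step 1: chain() concatenates iterables: [9, 5, 5] + [18, 14, 13].
Therefore result = [9, 5, 5, 18, 14, 13].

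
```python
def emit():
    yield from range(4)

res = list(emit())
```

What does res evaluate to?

Step 1: yield from delegates to the iterable, yielding each element.
Step 2: Collected values: [0, 1, 2, 3].
Therefore res = [0, 1, 2, 3].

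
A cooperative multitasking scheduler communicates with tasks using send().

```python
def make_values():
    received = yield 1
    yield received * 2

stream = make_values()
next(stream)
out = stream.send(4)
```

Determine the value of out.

Step 1: next(stream) advances to first yield, producing 1.
Step 2: send(4) resumes, received = 4.
Step 3: yield received * 2 = 4 * 2 = 8.
Therefore out = 8.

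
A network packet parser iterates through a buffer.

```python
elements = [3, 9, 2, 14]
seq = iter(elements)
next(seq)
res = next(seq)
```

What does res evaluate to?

Step 1: Create iterator over [3, 9, 2, 14].
Step 2: next() consumes 3.
Step 3: next() returns 9.
Therefore res = 9.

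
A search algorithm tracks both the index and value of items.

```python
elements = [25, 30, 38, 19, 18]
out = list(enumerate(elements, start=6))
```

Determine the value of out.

Step 1: enumerate with start=6:
  (6, 25)
  (7, 30)
  (8, 38)
  (9, 19)
  (10, 18)
Therefore out = [(6, 25), (7, 30), (8, 38), (9, 19), (10, 18)].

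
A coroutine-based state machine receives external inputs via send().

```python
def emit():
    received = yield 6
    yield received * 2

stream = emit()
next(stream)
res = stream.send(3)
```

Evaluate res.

Step 1: next(stream) advances to first yield, producing 6.
Step 2: send(3) resumes, received = 3.
Step 3: yield received * 2 = 3 * 2 = 6.
Therefore res = 6.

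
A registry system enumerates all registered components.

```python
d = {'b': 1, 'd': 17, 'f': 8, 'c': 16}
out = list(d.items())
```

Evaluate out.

Step 1: d.items() returns (key, value) pairs in insertion order.
Therefore out = [('b', 1), ('d', 17), ('f', 8), ('c', 16)].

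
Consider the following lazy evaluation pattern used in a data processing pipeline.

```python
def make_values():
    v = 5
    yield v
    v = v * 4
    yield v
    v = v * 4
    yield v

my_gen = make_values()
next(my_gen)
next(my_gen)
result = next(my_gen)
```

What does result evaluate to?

Step 1: Trace through generator execution:
  Yield 1: v starts at 5, yield 5
  Yield 2: v = 5 * 4 = 20, yield 20
  Yield 3: v = 20 * 4 = 80, yield 80
Step 2: First next() gets 5, second next() gets the second value, third next() yields 80.
Therefore result = 80.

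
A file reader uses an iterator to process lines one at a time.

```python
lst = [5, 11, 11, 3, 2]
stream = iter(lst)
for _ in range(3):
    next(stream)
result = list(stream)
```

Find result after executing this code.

Step 1: Create iterator over [5, 11, 11, 3, 2].
Step 2: Advance 3 positions (consuming [5, 11, 11]).
Step 3: list() collects remaining elements: [3, 2].
Therefore result = [3, 2].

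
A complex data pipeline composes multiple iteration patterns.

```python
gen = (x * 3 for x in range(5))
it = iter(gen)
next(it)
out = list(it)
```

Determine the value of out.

Step 1: Generator produces [0, 3, 6, 9, 12].
Step 2: next(it) consumes first element (0).
Step 3: list(it) collects remaining: [3, 6, 9, 12].
Therefore out = [3, 6, 9, 12].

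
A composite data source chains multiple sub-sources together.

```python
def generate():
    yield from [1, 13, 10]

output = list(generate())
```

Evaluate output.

Step 1: yield from delegates to the iterable, yielding each element.
Step 2: Collected values: [1, 13, 10].
Therefore output = [1, 13, 10].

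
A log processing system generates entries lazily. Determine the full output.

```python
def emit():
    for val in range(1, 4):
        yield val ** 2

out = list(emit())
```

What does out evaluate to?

Step 1: For each val in range(1, 4), yield val**2:
  val=1: yield 1**2 = 1
  val=2: yield 2**2 = 4
  val=3: yield 3**2 = 9
Therefore out = [1, 4, 9].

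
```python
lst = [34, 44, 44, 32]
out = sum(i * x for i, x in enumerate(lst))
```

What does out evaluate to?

Step 1: Compute i * x for each (i, x) in enumerate([34, 44, 44, 32]):
  i=0, x=34: 0*34 = 0
  i=1, x=44: 1*44 = 44
  i=2, x=44: 2*44 = 88
  i=3, x=32: 3*32 = 96
Step 2: sum = 0 + 44 + 88 + 96 = 228.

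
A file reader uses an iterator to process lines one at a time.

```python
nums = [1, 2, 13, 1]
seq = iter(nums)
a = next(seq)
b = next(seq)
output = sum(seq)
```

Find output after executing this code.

Step 1: Create iterator over [1, 2, 13, 1].
Step 2: a = next() = 1, b = next() = 2.
Step 3: sum() of remaining [13, 1] = 14.
Therefore output = 14.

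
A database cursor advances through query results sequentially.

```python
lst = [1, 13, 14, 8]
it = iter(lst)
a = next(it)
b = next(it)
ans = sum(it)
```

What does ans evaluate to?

Step 1: Create iterator over [1, 13, 14, 8].
Step 2: a = next() = 1, b = next() = 13.
Step 3: sum() of remaining [14, 8] = 22.
Therefore ans = 22.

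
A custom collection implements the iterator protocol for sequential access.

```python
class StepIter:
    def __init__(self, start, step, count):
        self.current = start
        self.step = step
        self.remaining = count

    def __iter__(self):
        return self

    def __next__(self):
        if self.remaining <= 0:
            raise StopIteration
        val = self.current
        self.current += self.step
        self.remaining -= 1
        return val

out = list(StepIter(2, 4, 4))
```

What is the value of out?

Step 1: StepIter starts at 2, increments by 4, for 4 steps:
  Yield 2, then current += 4
  Yield 6, then current += 4
  Yield 10, then current += 4
  Yield 14, then current += 4
Therefore out = [2, 6, 10, 14].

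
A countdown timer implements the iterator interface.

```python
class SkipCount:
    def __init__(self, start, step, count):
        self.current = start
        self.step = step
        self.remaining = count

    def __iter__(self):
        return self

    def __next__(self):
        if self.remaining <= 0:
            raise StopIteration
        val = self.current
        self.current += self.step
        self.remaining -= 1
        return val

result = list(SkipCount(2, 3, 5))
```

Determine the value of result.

Step 1: SkipCount starts at 2, increments by 3, for 5 steps:
  Yield 2, then current += 3
  Yield 5, then current += 3
  Yield 8, then current += 3
  Yield 11, then current += 3
  Yield 14, then current += 3
Therefore result = [2, 5, 8, 11, 14].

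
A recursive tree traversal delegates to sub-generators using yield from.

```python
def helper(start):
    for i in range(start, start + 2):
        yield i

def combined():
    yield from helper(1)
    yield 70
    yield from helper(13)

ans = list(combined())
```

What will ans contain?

Step 1: combined() delegates to helper(1):
  yield 1
  yield 2
Step 2: yield 70
Step 3: Delegates to helper(13):
  yield 13
  yield 14
Therefore ans = [1, 2, 70, 13, 14].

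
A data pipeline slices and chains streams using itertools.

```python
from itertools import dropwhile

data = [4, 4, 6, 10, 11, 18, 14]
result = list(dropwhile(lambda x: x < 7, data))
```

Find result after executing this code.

Step 1: dropwhile drops elements while < 7:
  4 < 7: dropped
  4 < 7: dropped
  6 < 7: dropped
  10: kept (dropping stopped)
Step 2: Remaining elements kept regardless of condition.
Therefore result = [10, 11, 18, 14].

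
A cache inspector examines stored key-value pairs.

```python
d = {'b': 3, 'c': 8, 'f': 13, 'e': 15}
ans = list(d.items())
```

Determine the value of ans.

Step 1: d.items() returns (key, value) pairs in insertion order.
Therefore ans = [('b', 3), ('c', 8), ('f', 13), ('e', 15)].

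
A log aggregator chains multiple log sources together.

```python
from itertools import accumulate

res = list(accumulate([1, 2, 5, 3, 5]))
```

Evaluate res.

Step 1: accumulate computes running sums:
  + 1 = 1
  + 2 = 3
  + 5 = 8
  + 3 = 11
  + 5 = 16
Therefore res = [1, 3, 8, 11, 16].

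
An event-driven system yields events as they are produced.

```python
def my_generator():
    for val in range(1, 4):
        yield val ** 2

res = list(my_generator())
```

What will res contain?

Step 1: For each val in range(1, 4), yield val**2:
  val=1: yield 1**2 = 1
  val=2: yield 2**2 = 4
  val=3: yield 3**2 = 9
Therefore res = [1, 4, 9].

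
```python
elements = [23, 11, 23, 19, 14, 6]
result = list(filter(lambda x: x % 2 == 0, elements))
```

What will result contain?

Step 1: Filter elements divisible by 2:
  23 % 2 = 1: removed
  11 % 2 = 1: removed
  23 % 2 = 1: removed
  19 % 2 = 1: removed
  14 % 2 = 0: kept
  6 % 2 = 0: kept
Therefore result = [14, 6].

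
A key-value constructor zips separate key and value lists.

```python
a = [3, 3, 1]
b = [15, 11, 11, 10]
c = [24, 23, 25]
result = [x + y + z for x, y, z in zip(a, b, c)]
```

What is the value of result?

Step 1: zip three lists (truncates to shortest, len=3):
  3 + 15 + 24 = 42
  3 + 11 + 23 = 37
  1 + 11 + 25 = 37
Therefore result = [42, 37, 37].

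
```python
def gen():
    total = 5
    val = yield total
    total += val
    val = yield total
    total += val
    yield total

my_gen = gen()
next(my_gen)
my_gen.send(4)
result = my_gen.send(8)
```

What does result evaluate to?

Step 1: next() -> yield total=5.
Step 2: send(4) -> val=4, total = 5+4 = 9, yield 9.
Step 3: send(8) -> val=8, total = 9+8 = 17, yield 17.
Therefore result = 17.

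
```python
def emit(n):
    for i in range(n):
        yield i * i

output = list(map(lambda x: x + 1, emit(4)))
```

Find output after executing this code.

Step 1: emit(4) yields squares: [0, 1, 4, 9].
Step 2: map adds 1 to each: [1, 2, 5, 10].
Therefore output = [1, 2, 5, 10].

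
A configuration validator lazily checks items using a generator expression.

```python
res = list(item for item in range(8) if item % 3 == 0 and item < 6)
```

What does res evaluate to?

Step 1: Filter range(8) where item % 3 == 0 and item < 6:
  item=0: both conditions met, included
  item=1: excluded (1 % 3 != 0)
  item=2: excluded (2 % 3 != 0)
  item=3: both conditions met, included
  item=4: excluded (4 % 3 != 0)
  item=5: excluded (5 % 3 != 0)
  item=6: excluded (6 >= 6)
  item=7: excluded (7 % 3 != 0, 7 >= 6)
Therefore res = [0, 3].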